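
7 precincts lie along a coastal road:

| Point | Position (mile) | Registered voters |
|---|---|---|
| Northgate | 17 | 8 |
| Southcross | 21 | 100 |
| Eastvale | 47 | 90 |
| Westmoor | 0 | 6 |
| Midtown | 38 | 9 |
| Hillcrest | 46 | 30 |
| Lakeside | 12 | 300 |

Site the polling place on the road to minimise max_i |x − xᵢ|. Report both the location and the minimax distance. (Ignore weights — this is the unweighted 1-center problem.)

The 1-center on a line is the midpoint of the two extreme points: leftmost at 0, rightmost at 47.
Optimal location = (0 + 47)/2 = 23.5; maximum distance = (47 − 0)/2 = 23.5.

location 23.5, max distance 23.5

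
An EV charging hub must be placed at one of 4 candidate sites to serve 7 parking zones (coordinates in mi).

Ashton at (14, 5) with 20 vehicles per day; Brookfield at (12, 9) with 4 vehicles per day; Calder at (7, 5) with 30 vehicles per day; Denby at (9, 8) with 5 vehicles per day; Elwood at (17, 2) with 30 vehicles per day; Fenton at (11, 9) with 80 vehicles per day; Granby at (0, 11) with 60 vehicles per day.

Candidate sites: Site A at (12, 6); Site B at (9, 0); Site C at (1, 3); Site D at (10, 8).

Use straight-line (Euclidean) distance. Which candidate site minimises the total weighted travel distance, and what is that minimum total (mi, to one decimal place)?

Site D, total 1257.4 mi

Total weighted distance at each candidate:
  Site A (12, 6): total = 1452.8
  Site B (9, 0): total = 2218.6
  Site C (1, 3): total = 2447.7
  Site D (10, 8): total = 1257.4
Minimum is at Site D with total 1257.4 mi.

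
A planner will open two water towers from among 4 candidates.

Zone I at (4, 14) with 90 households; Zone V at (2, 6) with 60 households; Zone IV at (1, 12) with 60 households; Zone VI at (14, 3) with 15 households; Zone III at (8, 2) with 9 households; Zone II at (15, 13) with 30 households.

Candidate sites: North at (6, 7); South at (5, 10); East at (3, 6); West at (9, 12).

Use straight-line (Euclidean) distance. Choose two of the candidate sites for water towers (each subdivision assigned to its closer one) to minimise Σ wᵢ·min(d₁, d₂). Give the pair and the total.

{South, East}, total 1241.3

Evaluate every pair (each demand assigned to the nearer of the two):
  {South, East}: total = 1241.3
  {East, West}: total = 1318.7
  {South, West}: total = 1353.2
  {North, South}: total = 1382.6
  {North, West}: total = 1521.4
  {North, East}: total = 1601.8
Best pair: {South, East} with total 1241.3.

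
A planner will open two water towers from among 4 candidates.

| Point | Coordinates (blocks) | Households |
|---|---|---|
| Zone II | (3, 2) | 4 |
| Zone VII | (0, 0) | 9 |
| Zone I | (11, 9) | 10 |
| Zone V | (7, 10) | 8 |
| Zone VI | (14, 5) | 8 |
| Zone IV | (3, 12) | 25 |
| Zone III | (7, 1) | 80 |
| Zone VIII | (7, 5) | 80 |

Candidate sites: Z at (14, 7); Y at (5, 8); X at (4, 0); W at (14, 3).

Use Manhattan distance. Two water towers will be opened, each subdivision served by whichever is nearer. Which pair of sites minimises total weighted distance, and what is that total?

Evaluate every pair (each demand assigned to the nearer of the two):
  {Y, X}: total = 1116
  {Z, X}: total = 1479
  {Z, Y}: total = 1517
  {Y, W}: total = 1537
  {X, W}: total = 1543
  {Z, W}: total = 2187
Best pair: {Y, X} with total 1116.

{Y, X}, total 1116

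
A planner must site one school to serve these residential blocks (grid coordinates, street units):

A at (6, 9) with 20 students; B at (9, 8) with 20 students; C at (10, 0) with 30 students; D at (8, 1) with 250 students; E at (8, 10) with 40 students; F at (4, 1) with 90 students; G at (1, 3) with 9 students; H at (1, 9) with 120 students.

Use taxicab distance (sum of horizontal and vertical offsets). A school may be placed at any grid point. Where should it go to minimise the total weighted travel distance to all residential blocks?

(8, 1)

Manhattan distance separates: Σwᵢ(|x−xᵢ|+|y−yᵢ|) = Σwᵢ|x−xᵢ| + Σwᵢ|y−yᵢ|, so x and y are optimised independently as 1-D weighted medians.
Total weight W = 579; half = 289.5.
x-coordinate, sorted with cumulative weight:
  x=1 (G, w=9) cum 9
  x=1 (H, w=120) cum 129
  x=4 (F, w=90) cum 219
  x=6 (A, w=20) cum 239
  x=8 (D, w=250) cum 489  ← median
  x=8 (E, w=40) cum 529
  x=9 (B, w=20) cum 549
  x=10 (C, w=30) cum 579
⇒ x* = 8
y-coordinate, sorted with cumulative weight:
  y=0 (C, w=30) cum 30
  y=1 (D, w=250) cum 280
  y=1 (F, w=90) cum 370  ← median
  y=3 (G, w=9) cum 379
  y=8 (B, w=20) cum 399
  y=9 (A, w=20) cum 419
  y=9 (H, w=120) cum 539
  y=10 (E, w=40) cum 579
⇒ y* = 1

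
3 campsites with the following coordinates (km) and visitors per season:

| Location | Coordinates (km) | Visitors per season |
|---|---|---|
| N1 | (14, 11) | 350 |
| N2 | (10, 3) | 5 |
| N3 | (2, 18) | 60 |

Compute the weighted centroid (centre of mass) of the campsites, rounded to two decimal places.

(12.22, 11.92)

The minimiser of Σwᵢ‖p−pᵢ‖² is the weighted centroid p* = (Σwᵢpᵢ)/(Σwᵢ).
Σwᵢ = 415.
Σwᵢxᵢ = 350·14 + 5·10 + 60·2 = 5070.
Σwᵢyᵢ = 350·11 + 5·3 + 60·18 = 4945.
x* = 5070/415 = 12.22, y* = 4945/415 = 11.92.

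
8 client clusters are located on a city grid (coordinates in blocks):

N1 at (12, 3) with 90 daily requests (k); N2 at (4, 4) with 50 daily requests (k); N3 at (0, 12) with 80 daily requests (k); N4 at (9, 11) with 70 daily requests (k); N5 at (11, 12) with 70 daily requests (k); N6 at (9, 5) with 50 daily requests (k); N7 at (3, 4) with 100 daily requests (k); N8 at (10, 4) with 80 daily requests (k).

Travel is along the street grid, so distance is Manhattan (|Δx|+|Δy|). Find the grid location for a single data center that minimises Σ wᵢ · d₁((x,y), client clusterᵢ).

Manhattan distance separates: Σwᵢ(|x−xᵢ|+|y−yᵢ|) = Σwᵢ|x−xᵢ| + Σwᵢ|y−yᵢ|, so x and y are optimised independently as 1-D weighted medians.
Total weight W = 590; half = 295.
x-coordinate, sorted with cumulative weight:
  x=0 (N3, w=80) cum 80
  x=3 (N7, w=100) cum 180
  x=4 (N2, w=50) cum 230
  x=9 (N4, w=70) cum 300  ← median
  x=9 (N6, w=50) cum 350
  x=10 (N8, w=80) cum 430
  x=11 (N5, w=70) cum 500
  x=12 (N1, w=90) cum 590
⇒ x* = 9
y-coordinate, sorted with cumulative weight:
  y=3 (N1, w=90) cum 90
  y=4 (N2, w=50) cum 140
  y=4 (N7, w=100) cum 240
  y=4 (N8, w=80) cum 320  ← median
  y=5 (N6, w=50) cum 370
  y=11 (N4, w=70) cum 440
  y=12 (N3, w=80) cum 520
  y=12 (N5, w=70) cum 590
⇒ y* = 4

(9, 4)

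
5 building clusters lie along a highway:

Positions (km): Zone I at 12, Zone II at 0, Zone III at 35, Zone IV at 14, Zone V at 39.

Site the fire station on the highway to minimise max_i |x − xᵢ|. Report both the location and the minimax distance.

The 1-center on a line is the midpoint of the two extreme points: leftmost at 0, rightmost at 39.
Optimal location = (0 + 39)/2 = 19.5; maximum distance = (39 − 0)/2 = 19.5.

location 19.5, max distance 19.5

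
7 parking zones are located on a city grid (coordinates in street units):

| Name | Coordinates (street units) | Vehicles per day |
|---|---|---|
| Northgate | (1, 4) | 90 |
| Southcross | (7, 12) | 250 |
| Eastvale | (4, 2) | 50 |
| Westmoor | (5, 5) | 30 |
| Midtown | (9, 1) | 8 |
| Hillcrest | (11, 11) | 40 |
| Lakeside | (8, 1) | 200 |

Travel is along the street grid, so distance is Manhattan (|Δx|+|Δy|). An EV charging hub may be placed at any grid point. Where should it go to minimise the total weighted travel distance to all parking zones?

Manhattan distance separates: Σwᵢ(|x−xᵢ|+|y−yᵢ|) = Σwᵢ|x−xᵢ| + Σwᵢ|y−yᵢ|, so x and y are optimised independently as 1-D weighted medians.
Total weight W = 668; half = 334.
x-coordinate, sorted with cumulative weight:
  x=1 (Northgate, w=90) cum 90
  x=4 (Eastvale, w=50) cum 140
  x=5 (Westmoor, w=30) cum 170
  x=7 (Southcross, w=250) cum 420  ← median
  x=8 (Lakeside, w=200) cum 620
  x=9 (Midtown, w=8) cum 628
  x=11 (Hillcrest, w=40) cum 668
⇒ x* = 7
y-coordinate, sorted with cumulative weight:
  y=1 (Midtown, w=8) cum 8
  y=1 (Lakeside, w=200) cum 208
  y=2 (Eastvale, w=50) cum 258
  y=4 (Northgate, w=90) cum 348  ← median
  y=5 (Westmoor, w=30) cum 378
  y=11 (Hillcrest, w=40) cum 418
  y=12 (Southcross, w=250) cum 668
⇒ y* = 4

(7, 4)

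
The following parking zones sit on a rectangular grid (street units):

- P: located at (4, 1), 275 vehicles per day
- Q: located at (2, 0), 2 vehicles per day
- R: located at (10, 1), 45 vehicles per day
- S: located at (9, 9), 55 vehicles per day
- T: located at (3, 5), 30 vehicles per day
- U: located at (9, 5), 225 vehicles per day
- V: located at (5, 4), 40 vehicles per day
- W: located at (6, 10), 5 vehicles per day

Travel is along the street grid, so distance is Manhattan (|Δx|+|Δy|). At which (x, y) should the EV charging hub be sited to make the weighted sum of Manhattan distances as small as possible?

Manhattan distance separates: Σwᵢ(|x−xᵢ|+|y−yᵢ|) = Σwᵢ|x−xᵢ| + Σwᵢ|y−yᵢ|, so x and y are optimised independently as 1-D weighted medians.
Total weight W = 677; half = 338.5.
x-coordinate, sorted with cumulative weight:
  x=2 (Q, w=2) cum 2
  x=3 (T, w=30) cum 32
  x=4 (P, w=275) cum 307
  x=5 (V, w=40) cum 347  ← median
  x=6 (W, w=5) cum 352
  x=9 (S, w=55) cum 407
  x=9 (U, w=225) cum 632
  x=10 (R, w=45) cum 677
⇒ x* = 5
y-coordinate, sorted with cumulative weight:
  y=0 (Q, w=2) cum 2
  y=1 (P, w=275) cum 277
  y=1 (R, w=45) cum 322
  y=4 (V, w=40) cum 362  ← median
  y=5 (T, w=30) cum 392
  y=5 (U, w=225) cum 617
  y=9 (S, w=55) cum 672
  y=10 (W, w=5) cum 677
⇒ y* = 4

(5, 4)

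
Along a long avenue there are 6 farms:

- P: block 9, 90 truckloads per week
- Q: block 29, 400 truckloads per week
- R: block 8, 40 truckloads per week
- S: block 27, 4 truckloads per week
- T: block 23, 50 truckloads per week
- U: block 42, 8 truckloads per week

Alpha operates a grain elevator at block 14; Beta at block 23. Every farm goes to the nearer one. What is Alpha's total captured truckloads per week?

The indifferent point is the midpoint (14+23)/2 = 18.5; farms left of it (closer to Alpha at 14) go to Alpha, those right go to Beta.
  R at 8 (w=40) → Alpha
  P at 9 (w=90) → Alpha
  T at 23 (w=50) → Beta
  S at 27 (w=4) → Beta
  Q at 29 (w=400) → Beta
  U at 42 (w=8) → Beta
Alpha captures 130; Beta captures 462.

130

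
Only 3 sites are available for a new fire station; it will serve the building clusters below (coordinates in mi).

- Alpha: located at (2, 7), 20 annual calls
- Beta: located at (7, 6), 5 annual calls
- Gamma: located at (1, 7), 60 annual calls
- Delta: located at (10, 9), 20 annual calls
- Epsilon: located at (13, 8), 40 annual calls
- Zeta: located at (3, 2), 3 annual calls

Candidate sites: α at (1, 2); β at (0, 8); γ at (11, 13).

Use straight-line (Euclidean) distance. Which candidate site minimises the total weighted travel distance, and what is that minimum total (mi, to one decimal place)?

β, total 907.1 mi

Total weighted distance at each candidate:
  α (1, 2): total = 1208.7
  β (0, 8): total = 907.1
  γ (11, 13): total = 1295.0
Minimum is at β with total 907.1 mi.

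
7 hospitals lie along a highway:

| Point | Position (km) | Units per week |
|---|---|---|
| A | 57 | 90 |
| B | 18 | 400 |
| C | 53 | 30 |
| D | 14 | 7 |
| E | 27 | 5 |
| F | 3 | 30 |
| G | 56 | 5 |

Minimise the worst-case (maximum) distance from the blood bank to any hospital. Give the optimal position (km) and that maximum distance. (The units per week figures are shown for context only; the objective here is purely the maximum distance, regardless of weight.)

location 30, max distance 27

The 1-center on a line is the midpoint of the two extreme points: leftmost at 3, rightmost at 57.
Optimal location = (3 + 57)/2 = 30; maximum distance = (57 − 3)/2 = 27.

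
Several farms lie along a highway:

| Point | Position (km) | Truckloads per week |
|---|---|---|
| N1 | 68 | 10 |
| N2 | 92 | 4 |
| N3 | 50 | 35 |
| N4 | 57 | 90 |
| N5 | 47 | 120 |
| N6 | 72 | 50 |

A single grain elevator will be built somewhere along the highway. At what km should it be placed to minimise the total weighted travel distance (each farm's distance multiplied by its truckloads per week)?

x = 50

For a sum of weighted absolute distances on a line, the optimum is the weighted median (not the mean). Total weight W = 309; half-weight = 154.5.
Sort by position and accumulate weight:
  km 47 (N5, w=120) → cum 120
  km 50 (N3, w=35) → cum 155  ≥ 154.5 → median here
  km 57 (N4, w=90) → cum 245
  km 68 (N1, w=10) → cum 255
  km 72 (N6, w=50) → cum 305
  km 92 (N2, w=4) → cum 309
Optimal location: km 50.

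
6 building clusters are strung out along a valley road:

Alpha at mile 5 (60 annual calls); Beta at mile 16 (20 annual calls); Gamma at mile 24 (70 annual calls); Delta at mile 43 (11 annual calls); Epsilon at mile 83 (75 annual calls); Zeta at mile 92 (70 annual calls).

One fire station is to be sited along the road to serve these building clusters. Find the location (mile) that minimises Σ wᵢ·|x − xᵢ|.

x = 43

For a sum of weighted absolute distances on a line, the optimum is the weighted median (not the mean). Total weight W = 306; half-weight = 153.
Sort by position and accumulate weight:
  mile 5 (Alpha, w=60) → cum 60
  mile 16 (Beta, w=20) → cum 80
  mile 24 (Gamma, w=70) → cum 150
  mile 43 (Delta, w=11) → cum 161  ≥ 153 → median here
  mile 83 (Epsilon, w=75) → cum 236
  mile 92 (Zeta, w=70) → cum 306
Optimal location: mile 43.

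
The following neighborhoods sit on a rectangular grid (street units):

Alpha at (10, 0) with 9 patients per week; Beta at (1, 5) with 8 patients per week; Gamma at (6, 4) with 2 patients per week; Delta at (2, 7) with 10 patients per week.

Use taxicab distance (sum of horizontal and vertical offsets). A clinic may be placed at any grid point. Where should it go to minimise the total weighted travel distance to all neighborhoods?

Manhattan distance separates: Σwᵢ(|x−xᵢ|+|y−yᵢ|) = Σwᵢ|x−xᵢ| + Σwᵢ|y−yᵢ|, so x and y are optimised independently as 1-D weighted medians.
Total weight W = 29; half = 14.5.
x-coordinate, sorted with cumulative weight:
  x=1 (Beta, w=8) cum 8
  x=2 (Delta, w=10) cum 18  ← median
  x=6 (Gamma, w=2) cum 20
  x=10 (Alpha, w=9) cum 29
⇒ x* = 2
y-coordinate, sorted with cumulative weight:
  y=0 (Alpha, w=9) cum 9
  y=4 (Gamma, w=2) cum 11
  y=5 (Beta, w=8) cum 19  ← median
  y=7 (Delta, w=10) cum 29
⇒ y* = 5

(2, 5)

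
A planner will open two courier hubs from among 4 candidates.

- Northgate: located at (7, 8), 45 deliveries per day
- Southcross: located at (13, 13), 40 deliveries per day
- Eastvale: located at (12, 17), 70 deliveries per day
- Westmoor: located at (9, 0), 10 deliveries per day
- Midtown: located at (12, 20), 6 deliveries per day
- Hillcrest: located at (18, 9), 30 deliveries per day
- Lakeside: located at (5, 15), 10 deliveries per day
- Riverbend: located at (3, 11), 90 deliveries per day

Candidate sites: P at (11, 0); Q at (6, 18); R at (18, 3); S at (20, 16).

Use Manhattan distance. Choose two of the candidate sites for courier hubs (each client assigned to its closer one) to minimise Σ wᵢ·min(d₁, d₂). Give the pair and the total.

Evaluate every pair (each demand assigned to the nearer of the two):
  {Q, R}: total = 2753
  {Q, S}: total = 2853
  {P, Q}: total = 2953
  {P, S}: total = 3802
  {R, S}: total = 4262
  {P, R}: total = 4646
Best pair: {Q, R} with total 2753.

{Q, R}, total 2753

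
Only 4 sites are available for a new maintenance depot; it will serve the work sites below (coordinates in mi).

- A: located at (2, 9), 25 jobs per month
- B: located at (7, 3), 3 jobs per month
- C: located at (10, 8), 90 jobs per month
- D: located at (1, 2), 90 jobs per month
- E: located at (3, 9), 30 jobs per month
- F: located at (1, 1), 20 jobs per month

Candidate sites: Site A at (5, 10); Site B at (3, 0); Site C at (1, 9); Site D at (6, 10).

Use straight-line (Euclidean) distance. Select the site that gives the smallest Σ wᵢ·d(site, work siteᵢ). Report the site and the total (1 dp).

Site A, total 1654.6 mi

Total weighted distance at each candidate:
  Site A (5, 10): total = 1654.6
  Site B (3, 0): total = 1767.4
  Site C (1, 9): total = 1715.4
  Site D (6, 10): total = 1676.6
Minimum is at Site A with total 1654.6 mi.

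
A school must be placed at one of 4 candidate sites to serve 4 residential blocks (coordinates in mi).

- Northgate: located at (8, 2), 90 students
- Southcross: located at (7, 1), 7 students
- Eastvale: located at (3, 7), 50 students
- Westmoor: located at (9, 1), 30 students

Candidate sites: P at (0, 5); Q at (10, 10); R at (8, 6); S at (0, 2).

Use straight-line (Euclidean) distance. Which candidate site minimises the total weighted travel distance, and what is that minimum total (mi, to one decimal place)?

Total weighted distance at each candidate:
  P (0, 5): total = 1301.1
  Q (10, 10): total = 1461.0
  R (8, 6): total = 803.6
  S (0, 2): total = 1332.7
Minimum is at R with total 803.6 mi.

R, total 803.6 mi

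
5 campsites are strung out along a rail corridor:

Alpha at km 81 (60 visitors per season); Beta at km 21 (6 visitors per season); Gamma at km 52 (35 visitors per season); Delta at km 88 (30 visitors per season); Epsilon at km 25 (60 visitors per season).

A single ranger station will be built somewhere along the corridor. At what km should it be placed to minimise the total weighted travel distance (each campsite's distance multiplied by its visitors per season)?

x = 52

For a sum of weighted absolute distances on a line, the optimum is the weighted median (not the mean). Total weight W = 191; half-weight = 95.5.
Sort by position and accumulate weight:
  km 21 (Beta, w=6) → cum 6
  km 25 (Epsilon, w=60) → cum 66
  km 52 (Gamma, w=35) → cum 101  ≥ 95.5 → median here
  km 81 (Alpha, w=60) → cum 161
  km 88 (Delta, w=30) → cum 191
Optimal location: km 52.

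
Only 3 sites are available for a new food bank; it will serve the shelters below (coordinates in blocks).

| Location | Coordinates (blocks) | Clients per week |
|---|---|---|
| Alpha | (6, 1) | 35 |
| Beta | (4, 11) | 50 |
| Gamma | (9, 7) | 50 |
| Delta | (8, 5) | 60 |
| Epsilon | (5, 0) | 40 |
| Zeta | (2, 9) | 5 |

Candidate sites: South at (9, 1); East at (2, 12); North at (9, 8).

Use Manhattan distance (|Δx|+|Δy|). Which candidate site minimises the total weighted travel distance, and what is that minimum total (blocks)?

North, total 1560 blocks

Total weighted distance at each candidate:
  South (9, 1): total = 1730
  East (2, 12): total = 2670
  North (9, 8): total = 1560
Minimum is at North with total 1560 blocks.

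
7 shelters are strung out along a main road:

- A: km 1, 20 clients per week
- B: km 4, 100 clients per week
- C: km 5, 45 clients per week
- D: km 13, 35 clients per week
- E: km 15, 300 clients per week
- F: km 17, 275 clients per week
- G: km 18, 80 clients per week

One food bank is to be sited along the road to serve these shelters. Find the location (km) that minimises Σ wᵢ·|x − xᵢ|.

x = 15

For a sum of weighted absolute distances on a line, the optimum is the weighted median (not the mean). Total weight W = 855; half-weight = 427.5.
Sort by position and accumulate weight:
  km 1 (A, w=20) → cum 20
  km 4 (B, w=100) → cum 120
  km 5 (C, w=45) → cum 165
  km 13 (D, w=35) → cum 200
  km 15 (E, w=300) → cum 500  ≥ 427.5 → median here
  km 17 (F, w=275) → cum 775
  km 18 (G, w=80) → cum 855
Optimal location: km 15.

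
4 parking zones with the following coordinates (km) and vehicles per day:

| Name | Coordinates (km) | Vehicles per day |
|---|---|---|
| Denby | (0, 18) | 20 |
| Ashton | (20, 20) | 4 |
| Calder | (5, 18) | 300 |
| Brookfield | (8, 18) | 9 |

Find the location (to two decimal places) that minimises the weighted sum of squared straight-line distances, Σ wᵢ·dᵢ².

The minimiser of Σwᵢ‖p−pᵢ‖² is the weighted centroid p* = (Σwᵢpᵢ)/(Σwᵢ).
Σwᵢ = 333.
Σwᵢxᵢ = 20·0 + 4·20 + 300·5 + 9·8 = 1652.
Σwᵢyᵢ = 20·18 + 4·20 + 300·18 + 9·18 = 6002.
x* = 1652/333 = 4.96, y* = 6002/333 = 18.02.

(4.96, 18.02)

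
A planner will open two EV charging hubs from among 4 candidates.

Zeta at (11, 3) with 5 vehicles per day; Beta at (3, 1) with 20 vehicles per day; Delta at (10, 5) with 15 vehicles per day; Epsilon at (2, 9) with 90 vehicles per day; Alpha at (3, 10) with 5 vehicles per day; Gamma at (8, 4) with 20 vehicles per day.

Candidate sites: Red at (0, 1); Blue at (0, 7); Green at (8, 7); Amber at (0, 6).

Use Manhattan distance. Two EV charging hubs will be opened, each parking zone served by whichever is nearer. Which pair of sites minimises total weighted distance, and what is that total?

{Blue, Green}, total 725

Evaluate every pair (each demand assigned to the nearer of the two):
  {Blue, Green}: total = 725
  {Green, Amber}: total = 800
  {Red, Blue}: total = 915
  {Red, Green}: total = 975
  {Red, Amber}: total = 975
  {Blue, Amber}: total = 985
Best pair: {Blue, Green} with total 725.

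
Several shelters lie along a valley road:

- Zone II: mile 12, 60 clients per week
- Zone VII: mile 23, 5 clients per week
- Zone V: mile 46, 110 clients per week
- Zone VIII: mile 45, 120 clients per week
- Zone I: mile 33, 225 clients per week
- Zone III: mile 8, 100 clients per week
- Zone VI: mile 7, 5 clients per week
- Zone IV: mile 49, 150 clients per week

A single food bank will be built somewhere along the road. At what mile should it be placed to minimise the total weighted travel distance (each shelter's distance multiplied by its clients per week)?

For a sum of weighted absolute distances on a line, the optimum is the weighted median (not the mean). Total weight W = 775; half-weight = 387.5.
Sort by position and accumulate weight:
  mile 7 (Zone VI, w=5) → cum 5
  mile 8 (Zone III, w=100) → cum 105
  mile 12 (Zone II, w=60) → cum 165
  mile 23 (Zone VII, w=5) → cum 170
  mile 33 (Zone I, w=225) → cum 395  ≥ 387.5 → median here
  mile 45 (Zone VIII, w=120) → cum 515
  mile 46 (Zone V, w=110) → cum 625
  mile 49 (Zone IV, w=150) → cum 775
Optimal location: mile 33.

x = 33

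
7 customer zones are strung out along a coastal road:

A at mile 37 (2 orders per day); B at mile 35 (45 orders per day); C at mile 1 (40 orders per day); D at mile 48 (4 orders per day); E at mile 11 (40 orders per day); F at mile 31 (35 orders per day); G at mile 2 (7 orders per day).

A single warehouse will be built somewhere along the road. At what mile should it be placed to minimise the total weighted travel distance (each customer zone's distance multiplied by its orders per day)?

x = 11

For a sum of weighted absolute distances on a line, the optimum is the weighted median (not the mean). Total weight W = 173; half-weight = 86.5.
Sort by position and accumulate weight:
  mile 1 (C, w=40) → cum 40
  mile 2 (G, w=7) → cum 47
  mile 11 (E, w=40) → cum 87  ≥ 86.5 → median here
  mile 31 (F, w=35) → cum 122
  mile 35 (B, w=45) → cum 167
  mile 37 (A, w=2) → cum 169
  mile 48 (D, w=4) → cum 173
Optimal location: mile 11.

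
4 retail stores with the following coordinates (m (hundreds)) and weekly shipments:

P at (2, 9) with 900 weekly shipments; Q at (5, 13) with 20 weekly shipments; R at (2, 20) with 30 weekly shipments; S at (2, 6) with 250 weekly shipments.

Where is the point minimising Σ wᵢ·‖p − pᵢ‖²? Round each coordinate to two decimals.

The minimiser of Σwᵢ‖p−pᵢ‖² is the weighted centroid p* = (Σwᵢpᵢ)/(Σwᵢ).
Σwᵢ = 1200.
Σwᵢxᵢ = 900·2 + 20·5 + 30·2 + 250·2 = 2460.
Σwᵢyᵢ = 900·9 + 20·13 + 30·20 + 250·6 = 10460.
x* = 2460/1200 = 2.05, y* = 10460/1200 = 8.72.

(2.05, 8.72)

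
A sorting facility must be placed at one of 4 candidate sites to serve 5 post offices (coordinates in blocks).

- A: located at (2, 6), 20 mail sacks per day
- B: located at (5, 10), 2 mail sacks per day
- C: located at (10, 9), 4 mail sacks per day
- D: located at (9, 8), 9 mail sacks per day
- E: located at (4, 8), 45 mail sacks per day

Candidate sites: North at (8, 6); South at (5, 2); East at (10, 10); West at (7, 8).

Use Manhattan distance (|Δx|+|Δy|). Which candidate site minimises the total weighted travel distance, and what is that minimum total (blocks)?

West, total 317 blocks

Total weighted distance at each candidate:
  North (8, 6): total = 451
  South (5, 2): total = 609
  East (10, 10): total = 641
  West (7, 8): total = 317
Minimum is at West with total 317 blocks.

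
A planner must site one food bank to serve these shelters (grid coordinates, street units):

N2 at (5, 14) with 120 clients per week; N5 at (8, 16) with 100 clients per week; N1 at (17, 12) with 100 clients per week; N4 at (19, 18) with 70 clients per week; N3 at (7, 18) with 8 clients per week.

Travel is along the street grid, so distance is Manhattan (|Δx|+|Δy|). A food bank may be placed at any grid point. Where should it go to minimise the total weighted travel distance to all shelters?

(8, 14)

Manhattan distance separates: Σwᵢ(|x−xᵢ|+|y−yᵢ|) = Σwᵢ|x−xᵢ| + Σwᵢ|y−yᵢ|, so x and y are optimised independently as 1-D weighted medians.
Total weight W = 398; half = 199.
x-coordinate, sorted with cumulative weight:
  x=5 (N2, w=120) cum 120
  x=7 (N3, w=8) cum 128
  x=8 (N5, w=100) cum 228  ← median
  x=17 (N1, w=100) cum 328
  x=19 (N4, w=70) cum 398
⇒ x* = 8
y-coordinate, sorted with cumulative weight:
  y=12 (N1, w=100) cum 100
  y=14 (N2, w=120) cum 220  ← median
  y=16 (N5, w=100) cum 320
  y=18 (N4, w=70) cum 390
  y=18 (N3, w=8) cum 398
⇒ y* = 14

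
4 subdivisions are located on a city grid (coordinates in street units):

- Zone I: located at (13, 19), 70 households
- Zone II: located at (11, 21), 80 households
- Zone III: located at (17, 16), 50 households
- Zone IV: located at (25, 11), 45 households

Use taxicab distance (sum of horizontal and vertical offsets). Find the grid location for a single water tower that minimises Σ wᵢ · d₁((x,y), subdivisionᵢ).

(13, 19)

Manhattan distance separates: Σwᵢ(|x−xᵢ|+|y−yᵢ|) = Σwᵢ|x−xᵢ| + Σwᵢ|y−yᵢ|, so x and y are optimised independently as 1-D weighted medians.
Total weight W = 245; half = 122.5.
x-coordinate, sorted with cumulative weight:
  x=11 (Zone II, w=80) cum 80
  x=13 (Zone I, w=70) cum 150  ← median
  x=17 (Zone III, w=50) cum 200
  x=25 (Zone IV, w=45) cum 245
⇒ x* = 13
y-coordinate, sorted with cumulative weight:
  y=11 (Zone IV, w=45) cum 45
  y=16 (Zone III, w=50) cum 95
  y=19 (Zone I, w=70) cum 165  ← median
  y=21 (Zone II, w=80) cum 245
⇒ y* = 19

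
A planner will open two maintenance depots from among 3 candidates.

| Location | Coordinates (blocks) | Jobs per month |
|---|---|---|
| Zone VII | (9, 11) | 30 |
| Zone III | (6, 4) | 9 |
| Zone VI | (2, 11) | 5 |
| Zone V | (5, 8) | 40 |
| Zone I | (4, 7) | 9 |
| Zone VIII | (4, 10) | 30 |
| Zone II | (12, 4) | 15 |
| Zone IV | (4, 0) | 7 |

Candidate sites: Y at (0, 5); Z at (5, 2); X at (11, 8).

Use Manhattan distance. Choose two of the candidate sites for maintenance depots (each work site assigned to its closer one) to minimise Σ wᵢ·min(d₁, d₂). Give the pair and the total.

Evaluate every pair (each demand assigned to the nearer of the two):
  {Z, X}: total = 897
  {Y, X}: total = 955
  {Y, Z}: total = 1177
Best pair: {Z, X} with total 897.

{Z, X}, total 897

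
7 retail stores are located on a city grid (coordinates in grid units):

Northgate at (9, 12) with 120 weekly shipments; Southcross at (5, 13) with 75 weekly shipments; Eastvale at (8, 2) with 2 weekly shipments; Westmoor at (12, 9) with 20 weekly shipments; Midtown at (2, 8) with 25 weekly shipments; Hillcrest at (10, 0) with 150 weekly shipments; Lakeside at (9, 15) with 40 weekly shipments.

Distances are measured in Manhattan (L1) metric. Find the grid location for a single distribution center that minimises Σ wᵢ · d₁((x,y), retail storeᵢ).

Manhattan distance separates: Σwᵢ(|x−xᵢ|+|y−yᵢ|) = Σwᵢ|x−xᵢ| + Σwᵢ|y−yᵢ|, so x and y are optimised independently as 1-D weighted medians.
Total weight W = 432; half = 216.
x-coordinate, sorted with cumulative weight:
  x=2 (Midtown, w=25) cum 25
  x=5 (Southcross, w=75) cum 100
  x=8 (Eastvale, w=2) cum 102
  x=9 (Northgate, w=120) cum 222  ← median
  x=9 (Lakeside, w=40) cum 262
  x=10 (Hillcrest, w=150) cum 412
  x=12 (Westmoor, w=20) cum 432
⇒ x* = 9
y-coordinate, sorted with cumulative weight:
  y=0 (Hillcrest, w=150) cum 150
  y=2 (Eastvale, w=2) cum 152
  y=8 (Midtown, w=25) cum 177
  y=9 (Westmoor, w=20) cum 197
  y=12 (Northgate, w=120) cum 317  ← median
  y=13 (Southcross, w=75) cum 392
  y=15 (Lakeside, w=40) cum 432
⇒ y* = 12

(9, 12)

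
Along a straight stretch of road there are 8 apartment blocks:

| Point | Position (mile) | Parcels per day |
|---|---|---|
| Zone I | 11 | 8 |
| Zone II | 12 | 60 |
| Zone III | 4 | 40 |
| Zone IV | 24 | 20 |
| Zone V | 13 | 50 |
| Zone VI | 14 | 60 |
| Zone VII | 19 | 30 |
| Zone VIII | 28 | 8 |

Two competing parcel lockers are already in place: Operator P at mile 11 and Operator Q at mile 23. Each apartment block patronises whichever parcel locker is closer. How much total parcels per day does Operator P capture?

218

The indifferent point is the midpoint (11+23)/2 = 17; apartment blocks left of it (closer to Operator P at 11) go to Operator P, those right go to Operator Q.
  Zone III at 4 (w=40) → Operator P
  Zone I at 11 (w=8) → Operator P
  Zone II at 12 (w=60) → Operator P
  Zone V at 13 (w=50) → Operator P
  Zone VI at 14 (w=60) → Operator P
  Zone VII at 19 (w=30) → Operator Q
  Zone IV at 24 (w=20) → Operator Q
  Zone VIII at 28 (w=8) → Operator Q
Operator P captures 218; Operator Q captures 58.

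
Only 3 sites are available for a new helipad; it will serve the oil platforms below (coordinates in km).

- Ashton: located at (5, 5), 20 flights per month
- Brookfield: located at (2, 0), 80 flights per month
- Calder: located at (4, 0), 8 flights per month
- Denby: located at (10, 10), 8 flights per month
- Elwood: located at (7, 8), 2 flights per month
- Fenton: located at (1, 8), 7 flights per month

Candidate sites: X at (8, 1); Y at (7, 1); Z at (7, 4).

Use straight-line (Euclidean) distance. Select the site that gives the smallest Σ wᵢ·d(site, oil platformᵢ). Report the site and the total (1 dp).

Total weighted distance at each candidate:
  X (8, 1): total = 776.8
  Y (7, 1): total = 677.1
  Z (7, 4): total = 709.1
Minimum is at Y with total 677.1 km.

Y, total 677.1 km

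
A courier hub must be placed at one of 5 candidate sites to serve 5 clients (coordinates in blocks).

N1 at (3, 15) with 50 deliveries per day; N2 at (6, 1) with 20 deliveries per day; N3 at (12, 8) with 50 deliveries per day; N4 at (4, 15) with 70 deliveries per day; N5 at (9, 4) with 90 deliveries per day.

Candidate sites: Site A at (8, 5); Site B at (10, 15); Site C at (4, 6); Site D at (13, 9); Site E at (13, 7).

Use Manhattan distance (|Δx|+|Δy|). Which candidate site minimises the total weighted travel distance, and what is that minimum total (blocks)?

Total weighted distance at each candidate:
  Site A (8, 5): total = 2380
  Site B (10, 15): total = 2660
  Site C (4, 6): total = 2400
  Site D (13, 9): total = 3060
  Site E (13, 7): total = 3080
Minimum is at Site A with total 2380 blocks.

Site A, total 2380 blocks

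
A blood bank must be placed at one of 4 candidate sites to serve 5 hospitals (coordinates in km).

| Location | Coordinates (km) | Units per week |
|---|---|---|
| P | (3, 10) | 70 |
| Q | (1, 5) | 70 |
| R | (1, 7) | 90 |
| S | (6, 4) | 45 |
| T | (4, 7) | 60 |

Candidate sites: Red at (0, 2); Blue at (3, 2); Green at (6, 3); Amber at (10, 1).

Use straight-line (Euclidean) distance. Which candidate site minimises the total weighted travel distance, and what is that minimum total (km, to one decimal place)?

Blue, total 1765.2 km

Total weighted distance at each candidate:
  Red (0, 2): total = 1947.1
  Blue (3, 2): total = 1765.2
  Green (6, 3): total = 1799.7
  Amber (10, 1): total = 3195.2
Minimum is at Blue with total 1765.2 km.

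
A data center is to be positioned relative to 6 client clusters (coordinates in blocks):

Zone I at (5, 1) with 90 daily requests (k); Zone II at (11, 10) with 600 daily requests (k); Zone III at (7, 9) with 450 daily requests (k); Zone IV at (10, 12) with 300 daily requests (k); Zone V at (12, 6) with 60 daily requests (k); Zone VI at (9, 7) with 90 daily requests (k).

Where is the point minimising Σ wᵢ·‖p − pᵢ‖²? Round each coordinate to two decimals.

(9.26, 9.26)

The minimiser of Σwᵢ‖p−pᵢ‖² is the weighted centroid p* = (Σwᵢpᵢ)/(Σwᵢ).
Σwᵢ = 1590.
Σwᵢxᵢ = 90·5 + 600·11 + 450·7 + 300·10 + 60·12 + 90·9 = 14730.
Σwᵢyᵢ = 90·1 + 600·10 + 450·9 + 300·12 + 60·6 + 90·7 = 14730.
x* = 14730/1590 = 9.26, y* = 14730/1590 = 9.26.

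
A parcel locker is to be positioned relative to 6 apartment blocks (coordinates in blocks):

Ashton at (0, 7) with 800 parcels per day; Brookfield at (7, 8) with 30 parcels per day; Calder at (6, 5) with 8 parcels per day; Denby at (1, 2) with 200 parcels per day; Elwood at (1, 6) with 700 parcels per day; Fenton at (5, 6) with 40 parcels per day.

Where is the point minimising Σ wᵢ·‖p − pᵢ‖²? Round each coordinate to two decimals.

(0.76, 6.03)

The minimiser of Σwᵢ‖p−pᵢ‖² is the weighted centroid p* = (Σwᵢpᵢ)/(Σwᵢ).
Σwᵢ = 1778.
Σwᵢxᵢ = 800·0 + 30·7 + 8·6 + 200·1 + 700·1 + 40·5 = 1358.
Σwᵢyᵢ = 800·7 + 30·8 + 8·5 + 200·2 + 700·6 + 40·6 = 10720.
x* = 1358/1778 = 0.76, y* = 10720/1778 = 6.03.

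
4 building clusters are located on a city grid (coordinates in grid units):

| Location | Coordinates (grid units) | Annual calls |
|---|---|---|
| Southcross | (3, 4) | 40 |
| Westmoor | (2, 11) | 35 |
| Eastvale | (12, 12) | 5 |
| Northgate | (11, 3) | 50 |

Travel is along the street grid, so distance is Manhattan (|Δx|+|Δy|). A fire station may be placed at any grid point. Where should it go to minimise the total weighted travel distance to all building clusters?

(3, 4)

Manhattan distance separates: Σwᵢ(|x−xᵢ|+|y−yᵢ|) = Σwᵢ|x−xᵢ| + Σwᵢ|y−yᵢ|, so x and y are optimised independently as 1-D weighted medians.
Total weight W = 130; half = 65.
x-coordinate, sorted with cumulative weight:
  x=2 (Westmoor, w=35) cum 35
  x=3 (Southcross, w=40) cum 75  ← median
  x=11 (Northgate, w=50) cum 125
  x=12 (Eastvale, w=5) cum 130
⇒ x* = 3
y-coordinate, sorted with cumulative weight:
  y=3 (Northgate, w=50) cum 50
  y=4 (Southcross, w=40) cum 90  ← median
  y=11 (Westmoor, w=35) cum 125
  y=12 (Eastvale, w=5) cum 130
⇒ y* = 4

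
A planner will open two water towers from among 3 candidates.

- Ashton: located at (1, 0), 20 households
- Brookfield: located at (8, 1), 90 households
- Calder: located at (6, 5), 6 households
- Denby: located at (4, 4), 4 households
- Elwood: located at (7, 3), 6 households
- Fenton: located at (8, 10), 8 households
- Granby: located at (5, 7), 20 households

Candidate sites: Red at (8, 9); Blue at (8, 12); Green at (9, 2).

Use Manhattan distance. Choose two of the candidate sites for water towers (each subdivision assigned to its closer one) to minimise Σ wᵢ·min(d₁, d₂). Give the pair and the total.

Evaluate every pair (each demand assigned to the nearer of the two):
  {Red, Green}: total = 570
  {Blue, Green}: total = 638
  {Red, Blue}: total = 1262
Best pair: {Red, Green} with total 570.

{Red, Green}, total 570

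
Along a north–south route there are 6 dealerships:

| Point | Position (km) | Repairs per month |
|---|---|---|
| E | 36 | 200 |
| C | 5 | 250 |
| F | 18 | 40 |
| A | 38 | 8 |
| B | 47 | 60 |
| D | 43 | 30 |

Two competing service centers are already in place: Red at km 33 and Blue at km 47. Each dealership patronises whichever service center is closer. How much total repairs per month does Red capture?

498

The indifferent point is the midpoint (33+47)/2 = 40; dealerships left of it (closer to Red at 33) go to Red, those right go to Blue.
  C at 5 (w=250) → Red
  F at 18 (w=40) → Red
  E at 36 (w=200) → Red
  A at 38 (w=8) → Red
  D at 43 (w=30) → Blue
  B at 47 (w=60) → Blue
Red captures 498; Blue captures 90.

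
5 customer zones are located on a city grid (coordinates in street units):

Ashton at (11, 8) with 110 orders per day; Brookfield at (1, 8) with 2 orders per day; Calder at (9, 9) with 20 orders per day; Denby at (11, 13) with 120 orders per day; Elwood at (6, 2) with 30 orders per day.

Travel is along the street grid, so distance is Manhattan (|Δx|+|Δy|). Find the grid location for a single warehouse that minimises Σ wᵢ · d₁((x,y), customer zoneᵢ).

Manhattan distance separates: Σwᵢ(|x−xᵢ|+|y−yᵢ|) = Σwᵢ|x−xᵢ| + Σwᵢ|y−yᵢ|, so x and y are optimised independently as 1-D weighted medians.
Total weight W = 282; half = 141.
x-coordinate, sorted with cumulative weight:
  x=1 (Brookfield, w=2) cum 2
  x=6 (Elwood, w=30) cum 32
  x=9 (Calder, w=20) cum 52
  x=11 (Ashton, w=110) cum 162  ← median
  x=11 (Denby, w=120) cum 282
⇒ x* = 11
y-coordinate, sorted with cumulative weight:
  y=2 (Elwood, w=30) cum 30
  y=8 (Ashton, w=110) cum 140
  y=8 (Brookfield, w=2) cum 142  ← median
  y=9 (Calder, w=20) cum 162
  y=13 (Denby, w=120) cum 282
⇒ y* = 8

(11, 8)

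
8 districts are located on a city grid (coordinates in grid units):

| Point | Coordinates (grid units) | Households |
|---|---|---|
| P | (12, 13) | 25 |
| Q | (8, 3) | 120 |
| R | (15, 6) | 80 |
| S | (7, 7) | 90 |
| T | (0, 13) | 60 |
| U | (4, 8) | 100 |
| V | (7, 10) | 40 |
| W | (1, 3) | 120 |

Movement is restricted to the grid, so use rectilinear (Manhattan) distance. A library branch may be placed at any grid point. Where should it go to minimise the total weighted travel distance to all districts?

(7, 6)

Manhattan distance separates: Σwᵢ(|x−xᵢ|+|y−yᵢ|) = Σwᵢ|x−xᵢ| + Σwᵢ|y−yᵢ|, so x and y are optimised independently as 1-D weighted medians.
Total weight W = 635; half = 317.5.
x-coordinate, sorted with cumulative weight:
  x=0 (T, w=60) cum 60
  x=1 (W, w=120) cum 180
  x=4 (U, w=100) cum 280
  x=7 (S, w=90) cum 370  ← median
  x=7 (V, w=40) cum 410
  x=8 (Q, w=120) cum 530
  x=12 (P, w=25) cum 555
  x=15 (R, w=80) cum 635
⇒ x* = 7
y-coordinate, sorted with cumulative weight:
  y=3 (Q, w=120) cum 120
  y=3 (W, w=120) cum 240
  y=6 (R, w=80) cum 320  ← median
  y=7 (S, w=90) cum 410
  y=8 (U, w=100) cum 510
  y=10 (V, w=40) cum 550
  y=13 (P, w=25) cum 575
  y=13 (T, w=60) cum 635
⇒ y* = 6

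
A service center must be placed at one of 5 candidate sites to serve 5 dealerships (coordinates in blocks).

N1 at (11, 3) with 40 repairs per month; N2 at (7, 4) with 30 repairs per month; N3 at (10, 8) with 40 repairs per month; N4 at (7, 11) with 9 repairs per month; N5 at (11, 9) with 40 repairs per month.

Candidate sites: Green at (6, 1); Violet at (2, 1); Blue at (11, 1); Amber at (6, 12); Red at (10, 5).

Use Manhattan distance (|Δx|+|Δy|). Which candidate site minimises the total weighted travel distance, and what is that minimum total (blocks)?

Total weighted distance at each candidate:
  Green (6, 1): total = 1459
  Violet (2, 1): total = 2095
  Blue (11, 1): total = 1056
  Amber (6, 12): total = 1488
  Red (10, 5): total = 641
Minimum is at Red with total 641 blocks.

Red, total 641 blocks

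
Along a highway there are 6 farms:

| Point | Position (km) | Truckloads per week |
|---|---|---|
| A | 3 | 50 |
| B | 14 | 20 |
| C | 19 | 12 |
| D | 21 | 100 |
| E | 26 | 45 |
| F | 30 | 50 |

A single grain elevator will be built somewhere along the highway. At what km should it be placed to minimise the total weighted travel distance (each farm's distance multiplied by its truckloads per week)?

For a sum of weighted absolute distances on a line, the optimum is the weighted median (not the mean). Total weight W = 277; half-weight = 138.5.
Sort by position and accumulate weight:
  km 3 (A, w=50) → cum 50
  km 14 (B, w=20) → cum 70
  km 19 (C, w=12) → cum 82
  km 21 (D, w=100) → cum 182  ≥ 138.5 → median here
  km 26 (E, w=45) → cum 227
  km 30 (F, w=50) → cum 277
Optimal location: km 21.

x = 21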